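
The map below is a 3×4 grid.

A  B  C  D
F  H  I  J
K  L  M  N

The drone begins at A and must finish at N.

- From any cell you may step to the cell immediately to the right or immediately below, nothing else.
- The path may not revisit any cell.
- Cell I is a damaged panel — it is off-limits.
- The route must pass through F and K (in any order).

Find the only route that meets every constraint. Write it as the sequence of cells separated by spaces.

Moves only go right or down, so the column and row indices never decrease.
Route from A: down 2 to K, right 3 to N — 5 moves in all.
Check: all required cells visited.

A F K L M N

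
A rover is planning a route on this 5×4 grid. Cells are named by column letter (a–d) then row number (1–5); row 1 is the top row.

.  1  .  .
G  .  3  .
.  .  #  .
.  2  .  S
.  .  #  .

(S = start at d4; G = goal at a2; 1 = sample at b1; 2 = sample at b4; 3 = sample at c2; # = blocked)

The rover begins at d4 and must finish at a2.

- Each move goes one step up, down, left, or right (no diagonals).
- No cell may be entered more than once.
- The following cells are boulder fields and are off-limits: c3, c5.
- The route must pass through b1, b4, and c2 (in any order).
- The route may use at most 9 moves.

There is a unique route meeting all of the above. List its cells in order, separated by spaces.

d4 c4 b4 b3 b2 c2 c1 b1 a1 a2

The 9-move cap with required stops at b1, b4, c2 leaves no slack for detours.
Route from d4: left 2 to b4, up 2 to b2, right 1 to c2, up 1 to c1, left 2 to a1, down 1 to a2 — 9 moves in all.
Check: all required cells visited; 9 ≤ 9 moves.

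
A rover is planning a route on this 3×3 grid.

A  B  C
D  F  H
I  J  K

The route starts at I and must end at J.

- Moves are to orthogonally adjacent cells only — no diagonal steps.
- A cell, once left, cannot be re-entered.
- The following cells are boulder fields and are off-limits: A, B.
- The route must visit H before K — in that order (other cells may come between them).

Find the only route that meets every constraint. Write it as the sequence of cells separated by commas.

The waypoints must appear in the order H, K, with no cell reused.
Route from I: up 1 to D, right 2 to H, down 1 to K, left 1 to J — 5 moves in all.
Check: order respected (H at step 3, K at step 4).

I, D, F, H, K, J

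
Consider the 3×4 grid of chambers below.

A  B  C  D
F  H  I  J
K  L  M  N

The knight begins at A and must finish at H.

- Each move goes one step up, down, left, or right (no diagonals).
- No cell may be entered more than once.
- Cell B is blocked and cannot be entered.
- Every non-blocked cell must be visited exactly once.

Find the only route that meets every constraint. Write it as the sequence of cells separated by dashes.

A - F - K - L - M - N - J - D - C - I - H

Need to visit all 11 open cells exactly once, starting at A and ending at H.
Cell D has only two open neighbours (J and C), so the path must pass straight through it: one of those is the cell it's entered from and the other is where it exits.
Route from A: down 2 to K, right 3 to N, up 2 to D, left 1 to C, down 1 to I, left 1 to H — 10 moves in all.
Check: all 11 open cells covered.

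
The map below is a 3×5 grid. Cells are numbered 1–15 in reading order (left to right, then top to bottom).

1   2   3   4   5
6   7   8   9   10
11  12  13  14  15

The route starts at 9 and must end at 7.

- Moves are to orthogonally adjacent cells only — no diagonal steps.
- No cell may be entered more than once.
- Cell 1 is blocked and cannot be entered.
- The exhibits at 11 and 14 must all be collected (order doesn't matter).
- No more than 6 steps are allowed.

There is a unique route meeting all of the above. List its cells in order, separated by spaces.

Any route must reach 11 and 14 and still end at 7 within 6 moves, so the order of the required stops is forced.
Route from 9: down 1 to 14, left 3 to 11, up 1 to 6, right 1 to 7 — 6 moves in all.
Check: all required cells visited; 6 ≤ 6 moves.

9 14 13 12 11 6 7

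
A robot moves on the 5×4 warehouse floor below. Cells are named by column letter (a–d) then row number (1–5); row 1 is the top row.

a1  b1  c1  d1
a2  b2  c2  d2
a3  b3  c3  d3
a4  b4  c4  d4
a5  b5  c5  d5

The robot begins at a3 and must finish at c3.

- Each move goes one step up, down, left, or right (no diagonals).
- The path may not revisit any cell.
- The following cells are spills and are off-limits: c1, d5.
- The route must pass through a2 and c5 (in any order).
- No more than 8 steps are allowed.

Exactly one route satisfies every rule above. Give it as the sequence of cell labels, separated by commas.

The 8-move cap with required stops at a2, c5 leaves no slack for detours.
Route from a3: up 1 to a2, right 1 to b2, down 3 to b5, right 1 to c5, up 2 to c3 — 8 moves in all.
Check: all required cells visited; 8 ≤ 8 moves.

a3, a2, b2, b3, b4, b5, c5, c4, c3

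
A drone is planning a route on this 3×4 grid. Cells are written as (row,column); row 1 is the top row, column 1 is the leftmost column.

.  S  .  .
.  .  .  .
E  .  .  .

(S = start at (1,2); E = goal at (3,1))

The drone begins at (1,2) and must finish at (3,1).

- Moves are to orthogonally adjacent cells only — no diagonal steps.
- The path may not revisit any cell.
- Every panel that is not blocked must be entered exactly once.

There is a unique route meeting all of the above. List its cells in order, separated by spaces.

Need to visit all 12 open cells exactly once, starting at (1,2) and ending at (3,1).
Cell (1,4) has only two open neighbours ((2,4) and (1,3)), so the path must pass straight through it: one of those is the cell it's entered from and the other is where it exits.
Route from (1,2): left to (1,1), down to (2,1), 2× right (reaching (2,3)), up to (1,3), right to (1,4), 2× down (reaching (3,4)), 3× left (reaching (3,1)) — 11 moves in all.
Check: all 12 open cells covered.

(1,2) (1,1) (2,1) (2,2) (2,3) (1,3) (1,4) (2,4) (3,4) (3,3) (3,2) (3,1)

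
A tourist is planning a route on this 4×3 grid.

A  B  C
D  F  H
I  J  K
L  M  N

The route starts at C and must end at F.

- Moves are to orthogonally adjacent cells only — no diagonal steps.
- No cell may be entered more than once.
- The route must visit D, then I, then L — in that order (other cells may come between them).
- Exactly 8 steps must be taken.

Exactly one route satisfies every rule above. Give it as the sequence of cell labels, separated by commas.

C, B, A, D, I, L, M, J, F

The waypoints must appear in the order D, I, L, with no cell reused.
Route from C: left 2 to A, down 3 to L, right 1 to M, up 2 to F — 8 moves in all.
Check: order respected (D at step 3, I at step 4, L at step 5); 8 moves as required.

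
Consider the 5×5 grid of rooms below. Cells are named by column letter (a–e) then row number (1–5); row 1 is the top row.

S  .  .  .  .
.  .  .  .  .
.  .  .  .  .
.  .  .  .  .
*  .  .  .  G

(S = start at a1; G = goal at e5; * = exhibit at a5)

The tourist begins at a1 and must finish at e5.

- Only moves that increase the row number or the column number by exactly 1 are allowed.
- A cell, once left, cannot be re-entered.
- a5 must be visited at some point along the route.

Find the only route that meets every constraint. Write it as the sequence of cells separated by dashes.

Moves only go right or down, so the column and row indices never decrease.
Route from a1: 4× down (reaching a5), 4× right (reaching e5) — 8 moves in all.
Check: all required cells visited.

a1 - a2 - a3 - a4 - a5 - b5 - c5 - d5 - e5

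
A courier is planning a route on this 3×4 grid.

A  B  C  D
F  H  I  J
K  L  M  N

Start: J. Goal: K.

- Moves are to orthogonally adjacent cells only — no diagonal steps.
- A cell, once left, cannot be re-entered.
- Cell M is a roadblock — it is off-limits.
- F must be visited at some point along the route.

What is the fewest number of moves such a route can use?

4

Any route passes through F somewhere between J and K. Summing Manhattan distances along the two legs (J → F → K) gives a lower bound of 3 + 1 = 4 moves.
A route of 4 moves achieves this: J → I → H → F → K.
Since 4 matches the lower bound, it is optimal.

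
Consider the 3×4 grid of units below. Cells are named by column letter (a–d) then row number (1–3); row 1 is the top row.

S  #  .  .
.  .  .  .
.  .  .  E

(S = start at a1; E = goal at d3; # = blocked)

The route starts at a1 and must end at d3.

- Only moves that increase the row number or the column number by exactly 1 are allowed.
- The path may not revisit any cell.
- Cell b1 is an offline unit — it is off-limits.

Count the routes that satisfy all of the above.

4

A right/down-only route from a1 to d3 makes exactly 2 down-moves and 3 right-moves in some order.
With no other constraints that would be C(5,2) = 10 routes.
Subtract routes through each blocked cell (inclusion–exclusion for overlaps): − through b1: 6 → 4.
That gives 4 routes.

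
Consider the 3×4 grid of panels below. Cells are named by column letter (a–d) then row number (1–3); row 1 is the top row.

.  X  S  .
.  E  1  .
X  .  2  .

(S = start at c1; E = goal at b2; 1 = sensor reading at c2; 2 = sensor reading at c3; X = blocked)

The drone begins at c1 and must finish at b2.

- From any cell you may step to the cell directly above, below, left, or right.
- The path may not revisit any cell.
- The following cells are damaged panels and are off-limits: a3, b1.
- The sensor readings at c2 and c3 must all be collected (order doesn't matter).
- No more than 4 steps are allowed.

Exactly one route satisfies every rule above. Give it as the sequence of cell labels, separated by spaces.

The 4-move cap with required stops at c2, c3 leaves no slack for detours.
Route from c1: down 2 to c3, left 1 to b3, up 1 to b2 — 4 moves in all.
Check: all required cells visited; 4 ≤ 4 moves.

c1 c2 c3 b3 b2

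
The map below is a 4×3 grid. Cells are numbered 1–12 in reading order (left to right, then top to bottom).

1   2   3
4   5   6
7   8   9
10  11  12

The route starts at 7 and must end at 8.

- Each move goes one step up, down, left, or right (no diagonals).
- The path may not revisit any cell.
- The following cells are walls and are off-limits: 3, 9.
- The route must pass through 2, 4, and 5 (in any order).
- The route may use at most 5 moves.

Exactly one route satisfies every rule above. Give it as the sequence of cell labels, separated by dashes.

Any route must reach 2, 4, and 5 and still end at 8 within 5 moves, so the order of the required stops is forced.
Route from 7: 2× up (reaching 1), right to 2, 2× down (reaching 8) — 5 moves in all.
Check: all required cells visited; 5 ≤ 5 moves.

7 - 4 - 1 - 2 - 5 - 8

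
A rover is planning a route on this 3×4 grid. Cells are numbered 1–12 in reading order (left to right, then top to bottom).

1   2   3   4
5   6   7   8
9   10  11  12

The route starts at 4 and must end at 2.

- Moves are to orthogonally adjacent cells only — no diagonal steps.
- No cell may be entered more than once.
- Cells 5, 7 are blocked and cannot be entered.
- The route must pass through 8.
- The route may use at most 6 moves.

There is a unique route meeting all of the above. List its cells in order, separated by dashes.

4 - 8 - 12 - 11 - 10 - 6 - 2

Any route must reach 8 and still end at 2 within 6 moves, so the order of the required stops is forced.
Route from 4: down 2 to 12, left 2 to 10, up 2 to 2 — 6 moves in all.
Check: all required cells visited; 6 ≤ 6 moves.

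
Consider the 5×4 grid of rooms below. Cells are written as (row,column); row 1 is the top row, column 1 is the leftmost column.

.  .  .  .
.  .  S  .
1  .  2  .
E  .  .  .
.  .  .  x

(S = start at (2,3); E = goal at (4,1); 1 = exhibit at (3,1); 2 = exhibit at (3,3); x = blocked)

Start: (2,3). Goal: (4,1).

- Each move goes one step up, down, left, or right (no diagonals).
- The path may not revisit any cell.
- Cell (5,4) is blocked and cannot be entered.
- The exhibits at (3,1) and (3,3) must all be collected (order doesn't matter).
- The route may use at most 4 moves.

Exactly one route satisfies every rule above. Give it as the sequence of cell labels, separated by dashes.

(2,3) - (3,3) - (3,2) - (3,1) - (4,1)

The 4-move cap with required stops at (3,1), (3,3) leaves no slack for detours.
Route from (2,3): down 1 to (3,3), left 2 to (3,1), down 1 to (4,1) — 4 moves in all.
Check: all required cells visited; 4 ≤ 4 moves.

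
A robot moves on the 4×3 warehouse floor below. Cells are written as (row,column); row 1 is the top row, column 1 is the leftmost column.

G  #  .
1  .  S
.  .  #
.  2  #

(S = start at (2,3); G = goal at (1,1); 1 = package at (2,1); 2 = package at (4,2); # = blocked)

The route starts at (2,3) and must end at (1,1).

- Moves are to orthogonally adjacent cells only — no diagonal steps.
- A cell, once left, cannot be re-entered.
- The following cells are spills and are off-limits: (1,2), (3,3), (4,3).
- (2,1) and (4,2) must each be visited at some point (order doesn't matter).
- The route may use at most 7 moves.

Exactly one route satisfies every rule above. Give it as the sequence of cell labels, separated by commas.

(2,3), (2,2), (3,2), (4,2), (4,1), (3,1), (2,1), (1,1)

The budget equals the shortest possible length, so every move has to be on a shortest route through the required cells.
Route from (2,3): left 1 to (2,2), down 2 to (4,2), left 1 to (4,1), up 3 to (1,1) — 7 moves in all.
Check: all required cells visited; 7 ≤ 7 moves.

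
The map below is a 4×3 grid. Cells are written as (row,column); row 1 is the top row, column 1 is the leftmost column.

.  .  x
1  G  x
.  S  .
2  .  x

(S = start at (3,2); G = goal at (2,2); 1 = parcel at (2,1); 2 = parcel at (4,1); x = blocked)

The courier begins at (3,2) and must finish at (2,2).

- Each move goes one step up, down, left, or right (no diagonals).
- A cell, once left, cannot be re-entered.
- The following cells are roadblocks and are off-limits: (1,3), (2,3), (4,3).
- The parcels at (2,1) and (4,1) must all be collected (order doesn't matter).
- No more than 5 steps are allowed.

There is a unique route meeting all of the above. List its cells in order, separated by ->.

Any route must reach (2,1) and (4,1) and still end at (2,2) within 5 moves, so the order of the required stops is forced.
Route from (3,2): down to (4,2), left to (4,1), 2× up (reaching (2,1)), right to (2,2) — 5 moves in all.
Check: all required cells visited; 5 ≤ 5 moves.

(3,2) -> (4,2) -> (4,1) -> (3,1) -> (2,1) -> (2,2)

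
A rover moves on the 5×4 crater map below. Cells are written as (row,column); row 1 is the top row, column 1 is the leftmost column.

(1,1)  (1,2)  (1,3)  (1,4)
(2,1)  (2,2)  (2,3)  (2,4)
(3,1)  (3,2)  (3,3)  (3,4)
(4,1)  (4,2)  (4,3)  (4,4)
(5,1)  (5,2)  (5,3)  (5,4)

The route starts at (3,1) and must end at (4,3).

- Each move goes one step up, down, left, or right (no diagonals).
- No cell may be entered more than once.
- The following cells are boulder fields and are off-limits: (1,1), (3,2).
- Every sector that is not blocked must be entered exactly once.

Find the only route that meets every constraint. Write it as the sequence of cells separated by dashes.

Need to visit all 18 open cells exactly once, starting at (3,1) and ending at (4,3).
Route from (3,1): up 1 to (2,1), right 1 to (2,2), up 1 to (1,2), right 2 to (1,4), down 1 to (2,4), left 1 to (2,3), down 1 to (3,3), right 1 to (3,4), down 2 to (5,4), left 3 to (5,1), up 1 to (4,1), right 2 to (4,3) — 17 moves in all.
Check: all 18 open cells covered.

(3,1) - (2,1) - (2,2) - (1,2) - (1,3) - (1,4) - (2,4) - (2,3) - (3,3) - (3,4) - (4,4) - (5,4) - (5,3) - (5,2) - (5,1) - (4,1) - (4,2) - (4,3)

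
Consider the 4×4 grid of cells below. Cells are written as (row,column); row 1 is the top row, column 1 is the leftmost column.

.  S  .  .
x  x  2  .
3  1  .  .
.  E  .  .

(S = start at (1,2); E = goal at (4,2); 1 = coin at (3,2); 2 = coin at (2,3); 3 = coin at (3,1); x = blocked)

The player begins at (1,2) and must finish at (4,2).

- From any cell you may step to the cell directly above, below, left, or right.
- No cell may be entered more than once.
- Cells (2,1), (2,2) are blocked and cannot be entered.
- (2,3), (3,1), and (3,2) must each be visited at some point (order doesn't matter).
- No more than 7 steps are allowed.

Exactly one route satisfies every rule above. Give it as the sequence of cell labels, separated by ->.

(1,2) -> (1,3) -> (2,3) -> (3,3) -> (3,2) -> (3,1) -> (4,1) -> (4,2)

Any route must reach (2,3), (3,1), and (3,2) and still end at (4,2) within 7 moves, so the order of the required stops is forced.
Route from (1,2): right 1 to (1,3), down 2 to (3,3), left 2 to (3,1), down 1 to (4,1), right 1 to (4,2) — 7 moves in all.
Check: all required cells visited; 7 ≤ 7 moves.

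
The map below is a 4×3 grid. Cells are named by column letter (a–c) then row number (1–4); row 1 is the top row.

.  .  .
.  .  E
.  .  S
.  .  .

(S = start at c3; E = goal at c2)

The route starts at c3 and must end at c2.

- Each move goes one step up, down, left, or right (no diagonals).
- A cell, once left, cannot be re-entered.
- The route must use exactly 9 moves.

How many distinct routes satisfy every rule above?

Need simple routes of exactly 9 moves from c3 to c2 (Manhattan distance 1, so 4 moves are spent on a detour and 4 undoing it).
Branch systematically from the start, pruning whenever the remaining move budget drops below the Manhattan distance to c2 or differs from it in parity. Grouping the completions by first move — via c4: 8; via b3: 3 (no valid completion starts via c2) — and summing: 8 + 3 = 11.
That gives 11 routes.

11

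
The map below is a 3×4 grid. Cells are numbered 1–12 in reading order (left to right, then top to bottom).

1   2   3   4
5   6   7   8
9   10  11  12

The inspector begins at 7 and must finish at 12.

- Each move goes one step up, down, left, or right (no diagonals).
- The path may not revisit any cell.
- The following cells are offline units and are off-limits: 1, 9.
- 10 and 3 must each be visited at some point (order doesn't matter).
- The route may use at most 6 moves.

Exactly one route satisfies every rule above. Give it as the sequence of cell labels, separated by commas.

7, 3, 2, 6, 10, 11, 12

Any route must reach 10 and 3 and still end at 12 within 6 moves, so the order of the required stops is forced.
Route from 7: up to 3, left to 2, 2× down (reaching 10), 2× right (reaching 12) — 6 moves in all.
Check: all required cells visited; 6 ≤ 6 moves.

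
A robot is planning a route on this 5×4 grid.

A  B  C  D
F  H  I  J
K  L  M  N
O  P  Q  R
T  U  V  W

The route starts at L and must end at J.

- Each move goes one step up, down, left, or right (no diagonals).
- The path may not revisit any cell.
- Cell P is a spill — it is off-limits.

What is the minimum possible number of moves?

3

The Manhattan distance from L to J is |3−2| + |2−4| = 3, so at least 3 moves are needed.
A route of 3 moves achieves this: L → H → I → J.
Since 3 matches the lower bound, it is optimal.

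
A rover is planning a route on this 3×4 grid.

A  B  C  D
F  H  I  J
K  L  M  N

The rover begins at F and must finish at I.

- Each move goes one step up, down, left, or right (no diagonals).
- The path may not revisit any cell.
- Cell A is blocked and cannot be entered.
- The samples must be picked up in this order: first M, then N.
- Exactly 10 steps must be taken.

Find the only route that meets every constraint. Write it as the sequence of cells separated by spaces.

The waypoints must appear in the order M, N, with no cell reused.
Route from F: down to K, 3× right (reaching N), 2× up (reaching D), 2× left (reaching B), down to H, right to I — 10 moves in all.
Check: order respected (M at step 3, N at step 4); 10 moves as required.

F K L M N J D C B H I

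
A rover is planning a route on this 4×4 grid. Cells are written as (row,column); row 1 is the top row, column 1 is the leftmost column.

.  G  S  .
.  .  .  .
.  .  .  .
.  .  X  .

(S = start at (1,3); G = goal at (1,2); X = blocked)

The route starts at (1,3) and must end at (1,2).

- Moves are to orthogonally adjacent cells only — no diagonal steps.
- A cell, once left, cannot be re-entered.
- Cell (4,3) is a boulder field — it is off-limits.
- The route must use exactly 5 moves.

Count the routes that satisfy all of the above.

3

Need simple routes of exactly 5 moves from (1,3) to (1,2) (Manhattan distance 1, so 2 moves are spent on a detour and 2 undoing it).
Enumerating: (1,3) (2,3) (3,3) (3,2) (2,2) (1,2) | (1,3) (2,3) (2,2) (2,1) (1,1) (1,2) | (1,3) (1,4) (2,4) (2,3) (2,2) (1,2).
That gives 3 routes.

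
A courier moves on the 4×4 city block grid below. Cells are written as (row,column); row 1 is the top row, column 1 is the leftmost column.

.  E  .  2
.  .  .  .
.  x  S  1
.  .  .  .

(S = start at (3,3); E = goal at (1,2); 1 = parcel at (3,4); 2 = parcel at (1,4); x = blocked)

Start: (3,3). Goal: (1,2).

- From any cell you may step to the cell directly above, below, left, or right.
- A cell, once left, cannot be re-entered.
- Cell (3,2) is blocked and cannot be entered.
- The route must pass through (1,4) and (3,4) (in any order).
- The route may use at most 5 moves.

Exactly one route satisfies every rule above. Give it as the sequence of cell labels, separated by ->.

(3,3) -> (3,4) -> (2,4) -> (1,4) -> (1,3) -> (1,2)

The budget equals the shortest possible length, so every move has to be on a shortest route through the required cells.
Route from (3,3): right to (3,4), 2× up (reaching (1,4)), 2× left (reaching (1,2)) — 5 moves in all.
Check: all required cells visited; 5 ≤ 5 moves.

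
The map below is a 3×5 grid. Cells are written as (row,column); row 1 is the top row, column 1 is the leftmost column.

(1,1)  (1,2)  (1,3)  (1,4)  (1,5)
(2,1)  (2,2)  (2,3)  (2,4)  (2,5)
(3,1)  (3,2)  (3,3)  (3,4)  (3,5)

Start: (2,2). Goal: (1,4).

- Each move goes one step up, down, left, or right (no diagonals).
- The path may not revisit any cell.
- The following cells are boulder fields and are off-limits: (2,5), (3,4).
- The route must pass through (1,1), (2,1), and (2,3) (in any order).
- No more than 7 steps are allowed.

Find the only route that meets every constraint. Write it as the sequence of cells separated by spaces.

(2,2) (2,1) (1,1) (1,2) (1,3) (2,3) (2,4) (1,4)

Any route must reach (1,1), (2,1), and (2,3) and still end at (1,4) within 7 moves, so the order of the required stops is forced.
Route from (2,2): left to (2,1), up to (1,1), 2× right (reaching (1,3)), down to (2,3), right to (2,4), up to (1,4) — 7 moves in all.
Check: all required cells visited; 7 ≤ 7 moves.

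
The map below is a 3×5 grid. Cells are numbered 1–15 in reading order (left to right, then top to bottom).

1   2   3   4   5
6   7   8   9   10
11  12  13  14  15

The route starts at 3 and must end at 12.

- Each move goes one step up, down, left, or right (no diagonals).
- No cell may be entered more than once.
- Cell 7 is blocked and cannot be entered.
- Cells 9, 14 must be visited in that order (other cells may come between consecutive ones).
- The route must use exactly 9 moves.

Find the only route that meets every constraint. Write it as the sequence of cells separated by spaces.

The waypoints must appear in the order 9, 14, with no cell reused.
Route from 3: down 1 to 8, right 1 to 9, up 1 to 4, right 1 to 5, down 2 to 15, left 3 to 12 — 9 moves in all.
Check: order respected (9 at step 2, 14 at step 7); 9 moves as required.

3 8 9 4 5 10 15 14 13 12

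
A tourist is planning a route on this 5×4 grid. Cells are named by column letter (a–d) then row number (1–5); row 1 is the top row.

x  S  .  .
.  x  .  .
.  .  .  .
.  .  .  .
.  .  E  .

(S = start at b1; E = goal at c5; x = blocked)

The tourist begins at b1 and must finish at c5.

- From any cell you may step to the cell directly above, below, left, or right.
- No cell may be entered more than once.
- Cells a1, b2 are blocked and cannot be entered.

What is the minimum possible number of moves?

The Manhattan distance from b1 to c5 is |1−5| + |2−3| = 5, so at least 5 moves are needed.
A route of 5 moves achieves this: b1 → c1 → c2 → c3 → c4 → c5.
Since 5 matches the lower bound, it is optimal.

5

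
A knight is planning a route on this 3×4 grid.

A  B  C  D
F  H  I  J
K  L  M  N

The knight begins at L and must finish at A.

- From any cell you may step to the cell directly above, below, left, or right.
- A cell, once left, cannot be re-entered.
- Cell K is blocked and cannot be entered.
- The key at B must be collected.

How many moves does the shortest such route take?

Any route passes through B somewhere between L and A. Summing Manhattan distances along the two legs (L → B → A) gives a lower bound of 2 + 1 = 3 moves.
A route of 3 moves achieves this: L → H → B → A.
Since 3 matches the lower bound, it is optimal.

3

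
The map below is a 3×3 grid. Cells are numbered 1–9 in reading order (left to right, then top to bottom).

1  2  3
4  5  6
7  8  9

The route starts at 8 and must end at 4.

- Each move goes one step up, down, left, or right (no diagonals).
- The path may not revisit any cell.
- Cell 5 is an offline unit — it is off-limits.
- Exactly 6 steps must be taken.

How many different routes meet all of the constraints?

Need simple routes of exactly 6 moves from 8 to 4 (Manhattan distance 2, so 2 moves are spent on a detour and 2 undoing it).
Enumerating: 8 9 6 3 2 1 4.
That gives 1 route.

1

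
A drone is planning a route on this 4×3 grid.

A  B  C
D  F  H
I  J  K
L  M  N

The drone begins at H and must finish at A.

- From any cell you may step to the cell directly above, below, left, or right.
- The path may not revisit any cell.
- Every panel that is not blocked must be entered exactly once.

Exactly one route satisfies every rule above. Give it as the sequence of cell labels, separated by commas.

Need to visit all 12 open cells exactly once, starting at H and ending at A.
Cell L has only two open neighbours (I and M), so the path must pass straight through it: one of those is the cell it's entered from and the other is where it exits.
Route from H: up to C, left to B, 2× down (reaching J), right to K, down to N, 2× left (reaching L), 3× up (reaching A) — 11 moves in all.
Check: all 12 open cells covered.

H, C, B, F, J, K, N, M, L, I, D, A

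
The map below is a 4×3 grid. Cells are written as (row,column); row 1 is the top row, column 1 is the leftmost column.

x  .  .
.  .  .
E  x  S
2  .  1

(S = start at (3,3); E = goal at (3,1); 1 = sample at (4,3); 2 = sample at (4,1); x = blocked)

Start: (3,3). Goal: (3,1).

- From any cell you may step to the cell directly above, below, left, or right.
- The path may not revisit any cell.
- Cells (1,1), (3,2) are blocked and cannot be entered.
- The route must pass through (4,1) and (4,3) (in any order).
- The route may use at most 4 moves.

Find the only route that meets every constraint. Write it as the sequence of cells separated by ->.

The budget equals the shortest possible length, so every move has to be on a shortest route through the required cells.
Route from (3,3): down 1 to (4,3), left 2 to (4,1), up 1 to (3,1) — 4 moves in all.
Check: all required cells visited; 4 ≤ 4 moves.

(3,3) -> (4,3) -> (4,2) -> (4,1) -> (3,1)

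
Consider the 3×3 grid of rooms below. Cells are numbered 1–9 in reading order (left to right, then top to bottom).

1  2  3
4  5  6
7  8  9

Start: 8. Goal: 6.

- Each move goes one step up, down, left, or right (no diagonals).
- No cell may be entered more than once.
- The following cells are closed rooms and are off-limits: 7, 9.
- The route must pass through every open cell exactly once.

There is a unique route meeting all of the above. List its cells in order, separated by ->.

8 -> 5 -> 4 -> 1 -> 2 -> 3 -> 6

Need to visit all 7 open cells exactly once, starting at 8 and ending at 6.
Cell 1 has only two open neighbours (4 and 2), so the path must pass straight through it: one of those is the cell it's entered from and the other is where it exits.
Route from 8: up to 5, left to 4, up to 1, 2× right (reaching 3), down to 6 — 6 moves in all.
Check: all 7 open cells covered.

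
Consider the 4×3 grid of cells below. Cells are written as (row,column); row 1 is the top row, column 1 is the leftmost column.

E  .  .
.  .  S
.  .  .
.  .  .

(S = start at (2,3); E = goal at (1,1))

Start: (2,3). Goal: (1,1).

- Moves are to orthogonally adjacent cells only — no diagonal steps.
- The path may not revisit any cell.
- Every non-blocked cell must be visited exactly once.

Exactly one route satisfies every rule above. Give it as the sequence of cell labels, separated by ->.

(2,3) -> (1,3) -> (1,2) -> (2,2) -> (3,2) -> (3,3) -> (4,3) -> (4,2) -> (4,1) -> (3,1) -> (2,1) -> (1,1)

Need to visit all 12 open cells exactly once, starting at (2,3) and ending at (1,1).
Cell (1,3) has only two open neighbours ((2,3) and (1,2)), so the path must pass straight through it: one of those is the cell it's entered from and the other is where it exits.
Route from (2,3): up 1 to (1,3), left 1 to (1,2), down 2 to (3,2), right 1 to (3,3), down 1 to (4,3), left 2 to (4,1), up 3 to (1,1) — 11 moves in all.
Check: all 12 open cells covered.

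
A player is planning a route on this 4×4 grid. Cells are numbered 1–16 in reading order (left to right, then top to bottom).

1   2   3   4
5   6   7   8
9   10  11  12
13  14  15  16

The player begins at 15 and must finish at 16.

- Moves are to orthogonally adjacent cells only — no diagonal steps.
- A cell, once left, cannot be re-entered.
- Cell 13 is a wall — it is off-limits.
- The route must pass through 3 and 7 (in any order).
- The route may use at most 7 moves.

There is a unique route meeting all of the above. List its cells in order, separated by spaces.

15 11 7 3 4 8 12 16

The budget equals the shortest possible length, so every move has to be on a shortest route through the required cells.
Route from 15: 3× up (reaching 3), right to 4, 3× down (reaching 16) — 7 moves in all.
Check: all required cells visited; 7 ≤ 7 moves.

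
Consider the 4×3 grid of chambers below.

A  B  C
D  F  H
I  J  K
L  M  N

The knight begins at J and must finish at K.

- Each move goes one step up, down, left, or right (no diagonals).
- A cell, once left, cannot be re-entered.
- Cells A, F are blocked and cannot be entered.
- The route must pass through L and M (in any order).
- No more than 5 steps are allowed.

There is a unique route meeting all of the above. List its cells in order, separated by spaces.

Any route must reach L and M and still end at K within 5 moves, so the order of the required stops is forced.
Route from J: left to I, down to L, 2× right (reaching N), up to K — 5 moves in all.
Check: all required cells visited; 5 ≤ 5 moves.

J I L M N K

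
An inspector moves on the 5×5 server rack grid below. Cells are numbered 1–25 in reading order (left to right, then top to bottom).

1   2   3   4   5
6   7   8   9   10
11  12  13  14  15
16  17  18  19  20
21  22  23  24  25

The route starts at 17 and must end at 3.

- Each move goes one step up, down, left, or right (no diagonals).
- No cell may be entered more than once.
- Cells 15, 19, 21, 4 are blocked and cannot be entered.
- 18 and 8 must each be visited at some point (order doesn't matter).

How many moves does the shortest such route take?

Any route passes through 18 and 8 in some order between 17 and 3. Summing Manhattan distances along each leg and taking the cheapest ordering (17 → 18 → 8 → 3) gives a lower bound of 1 + 2 + 1 = 4 moves.
A route of 4 moves achieves this: 17 → 18 → 13 → 8 → 3.
Since 4 matches the lower bound, it is optimal.

4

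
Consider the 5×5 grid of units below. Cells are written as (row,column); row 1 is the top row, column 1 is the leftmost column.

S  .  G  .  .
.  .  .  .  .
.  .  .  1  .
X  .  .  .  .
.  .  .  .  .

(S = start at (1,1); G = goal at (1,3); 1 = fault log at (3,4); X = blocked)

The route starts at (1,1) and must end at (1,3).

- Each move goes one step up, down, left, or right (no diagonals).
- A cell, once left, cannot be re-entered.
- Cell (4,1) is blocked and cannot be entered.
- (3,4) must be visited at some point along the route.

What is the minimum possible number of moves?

Any route passes through (3,4) somewhere between (1,1) and (1,3). Summing Manhattan distances along the two legs ((1,1) → (3,4) → (1,3)) gives a lower bound of 5 + 3 = 8 moves.
A route of 8 moves achieves this: (1,1) → (2,1) → (3,1) → (3,2) → (3,3) → (3,4) → (2,4) → (1,4) → (1,3).
Since 8 matches the lower bound, it is optimal.

8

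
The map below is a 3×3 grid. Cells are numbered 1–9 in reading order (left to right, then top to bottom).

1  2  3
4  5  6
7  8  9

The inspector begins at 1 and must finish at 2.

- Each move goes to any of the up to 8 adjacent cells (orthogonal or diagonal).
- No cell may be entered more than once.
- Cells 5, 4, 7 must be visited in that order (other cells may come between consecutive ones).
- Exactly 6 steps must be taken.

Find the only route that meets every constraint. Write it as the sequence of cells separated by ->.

The waypoints must appear in the order 5, 4, 7, with no cell reused.
Route from 1: down-right to 5, left to 4, down to 7, right to 8, up-right to 6, up-left to 2 — 6 moves in all.
Check: order respected (5 at step 1, 4 at step 2, 7 at step 3); 6 moves as required.

1 -> 5 -> 4 -> 7 -> 8 -> 6 -> 2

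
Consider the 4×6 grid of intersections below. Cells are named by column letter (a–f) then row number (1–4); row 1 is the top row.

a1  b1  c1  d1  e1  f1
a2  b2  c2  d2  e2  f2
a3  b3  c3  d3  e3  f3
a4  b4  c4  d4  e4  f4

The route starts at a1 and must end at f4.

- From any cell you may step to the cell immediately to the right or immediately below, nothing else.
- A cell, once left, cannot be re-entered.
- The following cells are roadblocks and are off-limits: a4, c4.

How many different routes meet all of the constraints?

A right/down-only route from a1 to f4 makes exactly 3 down-moves and 5 right-moves in some order.
With no other constraints that would be C(8,3) = 56 routes.
Subtract routes through each blocked cell (inclusion–exclusion for overlaps): − through a4: 1 − through c4: 10 + through a4&c4: 1 → 46.
That gives 46 routes.

46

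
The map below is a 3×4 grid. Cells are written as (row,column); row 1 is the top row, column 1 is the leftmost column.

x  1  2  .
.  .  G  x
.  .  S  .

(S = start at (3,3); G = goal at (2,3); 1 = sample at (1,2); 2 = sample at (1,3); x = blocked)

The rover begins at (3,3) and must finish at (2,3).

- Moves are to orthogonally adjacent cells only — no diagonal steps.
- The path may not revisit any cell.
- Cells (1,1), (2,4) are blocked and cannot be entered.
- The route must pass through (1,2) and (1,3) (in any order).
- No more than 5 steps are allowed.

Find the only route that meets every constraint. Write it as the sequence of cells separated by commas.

The 5-move cap with required stops at (1,2), (1,3) leaves no slack for detours.
Route from (3,3): left to (3,2), 2× up (reaching (1,2)), right to (1,3), down to (2,3) — 5 moves in all.
Check: all required cells visited; 5 ≤ 5 moves.

(3,3), (3,2), (2,2), (1,2), (1,3), (2,3)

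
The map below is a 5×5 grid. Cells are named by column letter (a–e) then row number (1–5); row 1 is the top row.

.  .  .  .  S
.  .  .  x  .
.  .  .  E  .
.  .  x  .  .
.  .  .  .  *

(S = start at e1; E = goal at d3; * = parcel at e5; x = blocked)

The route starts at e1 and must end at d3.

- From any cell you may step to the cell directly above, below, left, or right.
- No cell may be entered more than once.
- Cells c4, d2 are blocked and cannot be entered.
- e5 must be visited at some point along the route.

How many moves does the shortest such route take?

7

Any route passes through e5 somewhere between e1 and d3. Summing Manhattan distances along the two legs (e1 → e5 → d3) gives a lower bound of 4 + 3 = 7 moves.
A route of 7 moves achieves this: e1 → e2 → e3 → e4 → e5 → d5 → d4 → d3.
Since 7 matches the lower bound, it is optimal.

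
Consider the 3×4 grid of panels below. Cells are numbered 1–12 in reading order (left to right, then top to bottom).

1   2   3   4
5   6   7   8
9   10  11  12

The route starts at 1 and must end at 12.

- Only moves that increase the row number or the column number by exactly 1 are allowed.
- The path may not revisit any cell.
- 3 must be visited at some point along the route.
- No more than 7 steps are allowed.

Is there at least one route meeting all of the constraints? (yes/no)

One route that works: 1 → 2 → 3 → 7 → 11 → 12.

yes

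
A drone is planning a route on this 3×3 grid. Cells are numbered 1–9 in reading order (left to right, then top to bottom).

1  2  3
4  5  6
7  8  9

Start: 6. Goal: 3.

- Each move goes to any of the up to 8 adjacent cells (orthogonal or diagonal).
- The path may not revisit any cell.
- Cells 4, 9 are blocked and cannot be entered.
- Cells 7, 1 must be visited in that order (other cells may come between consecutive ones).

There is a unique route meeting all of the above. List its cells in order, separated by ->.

6 -> 8 -> 7 -> 5 -> 1 -> 2 -> 3

The waypoints must appear in the order 7, 1, with no cell reused.
Route from 6: down-left to 8, left to 7, up-right to 5, up-left to 1, 2× right (reaching 3) — 6 moves in all.
Check: order respected (7 at step 2, 1 at step 4).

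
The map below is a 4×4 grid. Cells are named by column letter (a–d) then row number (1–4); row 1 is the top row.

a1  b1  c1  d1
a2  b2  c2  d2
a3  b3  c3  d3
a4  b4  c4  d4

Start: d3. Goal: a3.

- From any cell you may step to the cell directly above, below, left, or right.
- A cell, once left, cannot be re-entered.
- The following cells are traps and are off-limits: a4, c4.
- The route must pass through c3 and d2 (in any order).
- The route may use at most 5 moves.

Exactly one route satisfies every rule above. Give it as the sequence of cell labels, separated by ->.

d3 -> d2 -> c2 -> c3 -> b3 -> a3

Any route must reach c3 and d2 and still end at a3 within 5 moves, so the order of the required stops is forced.
Route from d3: up 1 to d2, left 1 to c2, down 1 to c3, left 2 to a3 — 5 moves in all.
Check: all required cells visited; 5 ≤ 5 moves.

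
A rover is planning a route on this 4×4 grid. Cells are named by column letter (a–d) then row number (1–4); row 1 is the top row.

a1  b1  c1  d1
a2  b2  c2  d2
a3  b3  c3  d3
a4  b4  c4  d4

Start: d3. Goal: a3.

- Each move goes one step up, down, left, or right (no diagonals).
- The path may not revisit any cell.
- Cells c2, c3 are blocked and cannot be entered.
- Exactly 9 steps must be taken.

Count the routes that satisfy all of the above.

Need simple routes of exactly 9 moves from d3 to a3 (Manhattan distance 3, so 3 moves are spent on a detour and 3 undoing it).
Enumerating: d3 d2 d1 c1 b1 b2 b3 b4 a4 a3 | d3 d2 d1 c1 b1 a1 a2 b2 b3 a3 | d3 d4 c4 b4 b3 b2 b1 a1 a2 a3.
That gives 3 routes.

3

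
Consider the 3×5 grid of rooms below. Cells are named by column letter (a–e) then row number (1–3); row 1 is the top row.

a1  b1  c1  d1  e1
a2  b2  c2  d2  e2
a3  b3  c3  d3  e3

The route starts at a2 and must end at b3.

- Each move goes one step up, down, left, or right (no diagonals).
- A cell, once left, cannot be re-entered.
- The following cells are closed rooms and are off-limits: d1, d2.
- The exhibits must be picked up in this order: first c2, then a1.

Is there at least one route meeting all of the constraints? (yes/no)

Ignoring the required order, 3 revisit-free routes from a2 to b3 pass through all of c2 and a1; the waypoint orders that occur are a1 → c2 (3) — never c2 → a1.

no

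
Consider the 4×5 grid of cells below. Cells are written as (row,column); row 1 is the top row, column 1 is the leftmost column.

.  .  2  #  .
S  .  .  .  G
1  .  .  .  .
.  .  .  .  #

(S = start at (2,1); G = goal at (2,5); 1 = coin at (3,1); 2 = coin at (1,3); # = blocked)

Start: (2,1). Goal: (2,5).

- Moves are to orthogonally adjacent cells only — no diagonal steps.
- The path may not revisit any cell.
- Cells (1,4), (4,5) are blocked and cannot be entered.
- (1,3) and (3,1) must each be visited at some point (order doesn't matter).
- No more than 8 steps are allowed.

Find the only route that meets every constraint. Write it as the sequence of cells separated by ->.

The 8-move cap with required stops at (1,3), (3,1) leaves no slack for detours.
Route from (2,1): down to (3,1), right to (3,2), 2× up (reaching (1,2)), right to (1,3), down to (2,3), 2× right (reaching (2,5)) — 8 moves in all.
Check: all required cells visited; 8 ≤ 8 moves.

(2,1) -> (3,1) -> (3,2) -> (2,2) -> (1,2) -> (1,3) -> (2,3) -> (2,4) -> (2,5)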